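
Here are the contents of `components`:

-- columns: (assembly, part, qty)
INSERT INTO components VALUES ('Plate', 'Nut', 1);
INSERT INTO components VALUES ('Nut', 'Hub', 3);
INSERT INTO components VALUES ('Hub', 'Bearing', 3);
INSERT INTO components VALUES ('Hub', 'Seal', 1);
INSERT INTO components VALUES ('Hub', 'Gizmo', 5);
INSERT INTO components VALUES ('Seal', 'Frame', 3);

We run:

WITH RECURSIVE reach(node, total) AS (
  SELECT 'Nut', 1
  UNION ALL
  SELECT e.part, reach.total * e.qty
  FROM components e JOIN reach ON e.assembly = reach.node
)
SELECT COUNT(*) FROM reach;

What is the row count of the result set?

Base: (Nut, total=1).
Iteration 1: components of {Nut} -> Hub = 1*3 = 3.
Iteration 2: components of {Hub} -> Bearing = 3*3 = 9, Gizmo = 3*5 = 15, Seal = 3*1 = 3.
Iteration 3: components of {Bearing,Gizmo,Seal} -> Frame = 3*3 = 9.
Iteration 4: no further components; recursion stops.
Total rows emitted: 6.

6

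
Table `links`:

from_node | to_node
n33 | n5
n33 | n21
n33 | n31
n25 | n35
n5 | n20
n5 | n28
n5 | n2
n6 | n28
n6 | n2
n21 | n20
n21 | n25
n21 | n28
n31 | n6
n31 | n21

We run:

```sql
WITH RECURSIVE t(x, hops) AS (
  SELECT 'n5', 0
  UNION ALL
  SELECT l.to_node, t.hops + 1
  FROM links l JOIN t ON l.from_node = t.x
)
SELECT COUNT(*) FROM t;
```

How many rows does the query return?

Base: (n5, hops=0).
Iteration 1: edges from {n5} -> (n2, hops=1), (n20, hops=1), (n28, hops=1).
Iteration 2: no outgoing edges from {n2,n20,n28}; recursion stops.
Total rows emitted: 4.

4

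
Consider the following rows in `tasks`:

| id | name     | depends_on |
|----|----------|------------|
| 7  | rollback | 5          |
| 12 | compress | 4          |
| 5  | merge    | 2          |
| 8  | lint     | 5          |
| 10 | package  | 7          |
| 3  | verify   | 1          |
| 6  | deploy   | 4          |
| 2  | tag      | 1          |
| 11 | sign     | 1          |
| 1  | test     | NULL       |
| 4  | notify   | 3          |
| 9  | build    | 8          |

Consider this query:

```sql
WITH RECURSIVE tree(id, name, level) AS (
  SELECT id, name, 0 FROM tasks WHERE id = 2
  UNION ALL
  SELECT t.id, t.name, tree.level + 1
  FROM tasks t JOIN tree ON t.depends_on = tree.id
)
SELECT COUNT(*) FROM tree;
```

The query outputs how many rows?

6

Base: id=2 (tag) at level 0.
Iteration 1: rows with depends_on in {2} -> merge (id 5, level 1).
Iteration 2: rows with depends_on in {5} -> rollback (id 7, level 2), lint (id 8, level 2).
Iteration 3: rows with depends_on in {7,8} -> build (id 9, level 3), package (id 10, level 3).
Iteration 4: no rows with depends_on in {9,10}; recursion stops.
Total rows emitted: 6.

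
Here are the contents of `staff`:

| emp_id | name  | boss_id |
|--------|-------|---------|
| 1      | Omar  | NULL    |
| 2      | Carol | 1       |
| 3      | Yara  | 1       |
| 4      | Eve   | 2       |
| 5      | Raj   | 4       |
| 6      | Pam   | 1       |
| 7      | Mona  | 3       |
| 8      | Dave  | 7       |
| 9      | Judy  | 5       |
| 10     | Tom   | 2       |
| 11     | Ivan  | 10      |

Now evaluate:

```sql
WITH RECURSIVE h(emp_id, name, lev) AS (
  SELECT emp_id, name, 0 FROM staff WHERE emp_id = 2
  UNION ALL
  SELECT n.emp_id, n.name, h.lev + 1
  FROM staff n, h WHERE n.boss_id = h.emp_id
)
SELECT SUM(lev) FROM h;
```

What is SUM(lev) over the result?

Base: emp_id=2 (Carol) at lev 0.
Iteration 1: rows with boss_id in {2} -> Eve (id 4, lev 1), Tom (id 10, lev 1).
Iteration 2: rows with boss_id in {4,10} -> Raj (id 5, lev 2), Ivan (id 11, lev 2).
Iteration 3: rows with boss_id in {5,11} -> Judy (id 9, lev 3).
Iteration 4: no rows with boss_id in {9}; recursion stops.
SUM(lev) = 0 + 1 + 1 + 2 + 2 + 3 = 9.

9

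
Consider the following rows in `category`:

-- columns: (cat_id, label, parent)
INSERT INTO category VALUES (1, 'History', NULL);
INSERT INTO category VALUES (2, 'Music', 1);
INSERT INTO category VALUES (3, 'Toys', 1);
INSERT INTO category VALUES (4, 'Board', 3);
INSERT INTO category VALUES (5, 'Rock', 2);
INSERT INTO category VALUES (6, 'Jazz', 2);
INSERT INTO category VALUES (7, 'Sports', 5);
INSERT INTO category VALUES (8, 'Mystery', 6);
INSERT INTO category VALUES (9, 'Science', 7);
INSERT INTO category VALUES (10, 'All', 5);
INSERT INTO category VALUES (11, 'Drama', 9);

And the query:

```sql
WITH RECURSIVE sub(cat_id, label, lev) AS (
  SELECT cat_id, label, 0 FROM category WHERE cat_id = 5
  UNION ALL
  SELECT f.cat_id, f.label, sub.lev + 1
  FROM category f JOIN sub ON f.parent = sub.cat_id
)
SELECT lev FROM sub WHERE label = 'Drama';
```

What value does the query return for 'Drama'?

3

Base: cat_id=5 (Rock) at lev 0.
Iteration 1: rows with parent in {5} -> Sports (id 7, lev 1), All (id 10, lev 1).
Iteration 2: rows with parent in {7,10} -> Science (id 9, lev 2).
Iteration 3: rows with parent in {9} -> Drama (id 11, lev 3).
Iteration 4: no rows with parent in {11}; recursion stops.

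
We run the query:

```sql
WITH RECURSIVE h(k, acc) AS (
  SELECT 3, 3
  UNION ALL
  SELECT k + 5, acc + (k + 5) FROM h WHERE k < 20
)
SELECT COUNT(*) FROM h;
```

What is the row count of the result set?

Base: k=3, acc=3.
Iteration 1: 3 < 20 holds -> k = 3 + 5 = 8, acc = 3 + 8 = 11.
Iteration 2: 8 < 20 holds -> k = 8 + 5 = 13, acc = 11 + 13 = 24.
Iteration 3: 13 < 20 holds -> k = 13 + 5 = 18, acc = 24 + 18 = 42.
Iteration 4: 18 < 20 holds -> k = 18 + 5 = 23, acc = 42 + 23 = 65.
Iteration 5: 23 < 20 fails; recursion stops.
Total rows emitted: 5.

5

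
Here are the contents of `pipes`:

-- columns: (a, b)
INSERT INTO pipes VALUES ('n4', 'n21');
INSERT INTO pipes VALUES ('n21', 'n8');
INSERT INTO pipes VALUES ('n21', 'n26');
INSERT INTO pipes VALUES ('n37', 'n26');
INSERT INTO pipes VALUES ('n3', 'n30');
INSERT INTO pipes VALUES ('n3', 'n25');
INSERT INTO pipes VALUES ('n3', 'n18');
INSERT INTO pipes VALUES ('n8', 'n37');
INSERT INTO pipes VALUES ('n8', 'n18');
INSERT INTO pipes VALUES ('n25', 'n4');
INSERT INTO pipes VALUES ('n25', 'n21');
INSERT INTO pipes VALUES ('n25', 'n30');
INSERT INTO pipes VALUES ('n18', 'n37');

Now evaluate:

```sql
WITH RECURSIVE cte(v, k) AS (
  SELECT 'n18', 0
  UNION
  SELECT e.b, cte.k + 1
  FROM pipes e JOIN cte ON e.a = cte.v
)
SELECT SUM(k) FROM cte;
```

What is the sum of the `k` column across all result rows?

Base: (n18, k=0).
Iteration 1: edges from {n18} -> (n37, k=1).
Iteration 2: edges from {n37} -> (n26, k=2).
Iteration 3: no outgoing edges from {n26}; recursion stops.
SUM(k) = 0 + 1 + 2 = 3.

3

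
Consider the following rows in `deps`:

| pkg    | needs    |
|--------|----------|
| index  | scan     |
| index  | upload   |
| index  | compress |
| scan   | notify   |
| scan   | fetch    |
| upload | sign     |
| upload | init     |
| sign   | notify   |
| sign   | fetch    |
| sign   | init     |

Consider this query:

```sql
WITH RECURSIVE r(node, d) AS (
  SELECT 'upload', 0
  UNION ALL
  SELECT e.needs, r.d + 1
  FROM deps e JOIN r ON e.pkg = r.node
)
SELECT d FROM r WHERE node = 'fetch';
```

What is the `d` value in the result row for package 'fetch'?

Base: (upload, d=0).
Iteration 1: edges from {upload} -> (init, d=1), (sign, d=1).
Iteration 2: edges from {init,sign} -> (fetch, d=2), (init, d=2), (notify, d=2).
Iteration 3: no outgoing edges from {fetch,init,notify}; recursion stops.

2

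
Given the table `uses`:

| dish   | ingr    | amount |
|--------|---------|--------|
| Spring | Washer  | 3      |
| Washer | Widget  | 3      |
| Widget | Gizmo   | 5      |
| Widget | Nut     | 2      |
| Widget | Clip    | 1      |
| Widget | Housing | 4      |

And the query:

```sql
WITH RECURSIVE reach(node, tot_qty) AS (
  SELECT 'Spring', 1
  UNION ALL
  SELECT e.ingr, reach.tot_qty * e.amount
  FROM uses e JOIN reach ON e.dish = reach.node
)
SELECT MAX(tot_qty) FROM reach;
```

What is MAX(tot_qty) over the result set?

45

Base: (Spring, tot_qty=1).
Iteration 1: components of {Spring} -> Washer = 1*3 = 3.
Iteration 2: components of {Washer} -> Widget = 3*3 = 9.
Iteration 3: components of {Widget} -> Clip = 9*1 = 9, Gizmo = 9*5 = 45, Housing = 9*4 = 36, Nut = 9*2 = 18.
Iteration 4: no further components; recursion stops.
tot_qty values: 1, 3, 9, 45, 18, 9, 36; the maximum is 45.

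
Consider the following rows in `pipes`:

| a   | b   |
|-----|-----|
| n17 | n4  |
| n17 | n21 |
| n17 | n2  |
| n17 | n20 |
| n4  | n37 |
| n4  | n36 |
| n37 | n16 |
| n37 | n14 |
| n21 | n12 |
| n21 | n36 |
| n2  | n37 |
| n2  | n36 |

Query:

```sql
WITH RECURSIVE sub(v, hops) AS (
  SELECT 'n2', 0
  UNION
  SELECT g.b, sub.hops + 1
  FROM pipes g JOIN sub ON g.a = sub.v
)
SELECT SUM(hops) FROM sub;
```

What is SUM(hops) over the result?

6

Base: (n2, hops=0).
Iteration 1: edges from {n2} -> (n36, hops=1), (n37, hops=1).
Iteration 2: edges from {n36,n37} -> (n14, hops=2), (n16, hops=2).
Iteration 3: no outgoing edges from {n14,n16}; recursion stops.
SUM(hops) = 0 + 1 + 1 + 2 + 2 = 6.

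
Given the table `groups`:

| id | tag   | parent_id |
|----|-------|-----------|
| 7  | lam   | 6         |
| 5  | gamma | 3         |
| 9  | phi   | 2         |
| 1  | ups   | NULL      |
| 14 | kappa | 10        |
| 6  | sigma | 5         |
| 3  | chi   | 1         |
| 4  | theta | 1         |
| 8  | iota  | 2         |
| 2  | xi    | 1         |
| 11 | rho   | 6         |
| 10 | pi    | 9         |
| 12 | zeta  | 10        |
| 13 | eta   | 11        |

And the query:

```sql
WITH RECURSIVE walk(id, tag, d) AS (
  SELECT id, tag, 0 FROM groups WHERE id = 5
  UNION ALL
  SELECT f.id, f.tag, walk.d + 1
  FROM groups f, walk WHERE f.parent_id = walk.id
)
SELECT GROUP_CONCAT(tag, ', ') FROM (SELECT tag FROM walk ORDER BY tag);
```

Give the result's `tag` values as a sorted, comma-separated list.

Base: id=5 (gamma) at d 0.
Iteration 1: rows with parent_id in {5} -> sigma (id 6, d 1).
Iteration 2: rows with parent_id in {6} -> lam (id 7, d 2), rho (id 11, d 2).
Iteration 3: rows with parent_id in {7,11} -> eta (id 13, d 3).
Iteration 4: no rows with parent_id in {13}; recursion stops.

eta, gamma, lam, rho, sigma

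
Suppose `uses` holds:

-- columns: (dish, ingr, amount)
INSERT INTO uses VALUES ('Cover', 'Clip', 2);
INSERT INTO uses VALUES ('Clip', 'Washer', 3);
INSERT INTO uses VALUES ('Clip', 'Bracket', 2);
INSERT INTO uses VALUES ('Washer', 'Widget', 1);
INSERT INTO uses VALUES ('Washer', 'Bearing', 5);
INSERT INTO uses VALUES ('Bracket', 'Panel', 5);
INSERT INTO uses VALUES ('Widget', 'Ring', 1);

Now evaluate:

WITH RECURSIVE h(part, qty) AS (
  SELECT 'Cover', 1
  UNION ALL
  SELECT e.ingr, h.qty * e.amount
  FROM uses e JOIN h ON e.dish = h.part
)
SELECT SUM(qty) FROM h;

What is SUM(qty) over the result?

Base: (Cover, qty=1).
Iteration 1: components of {Cover} -> Clip = 1*2 = 2.
Iteration 2: components of {Clip} -> Bracket = 2*2 = 4, Washer = 2*3 = 6.
Iteration 3: components of {Bracket,Washer} -> Bearing = 6*5 = 30, Panel = 4*5 = 20, Widget = 6*1 = 6.
Iteration 4: components of {Bearing,Panel,Widget} -> Ring = 6*1 = 6.
Iteration 5: no further components; recursion stops.
SUM(qty) = 1 + 2 + 6 + 4 + 6 + 30 + 20 + 6 = 75.

75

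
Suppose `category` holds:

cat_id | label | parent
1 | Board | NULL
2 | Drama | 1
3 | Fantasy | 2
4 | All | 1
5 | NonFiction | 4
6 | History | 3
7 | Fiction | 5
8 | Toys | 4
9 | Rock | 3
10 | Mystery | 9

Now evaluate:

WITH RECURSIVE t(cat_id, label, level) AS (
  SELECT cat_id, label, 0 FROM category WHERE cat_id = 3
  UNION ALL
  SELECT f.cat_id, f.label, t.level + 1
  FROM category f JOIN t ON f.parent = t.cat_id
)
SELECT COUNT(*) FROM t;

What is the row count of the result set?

4

Base: cat_id=3 (Fantasy) at level 0.
Iteration 1: rows with parent in {3} -> History (id 6, level 1), Rock (id 9, level 1).
Iteration 2: rows with parent in {6,9} -> Mystery (id 10, level 2).
Iteration 3: no rows with parent in {10}; recursion stops.
Total rows emitted: 4.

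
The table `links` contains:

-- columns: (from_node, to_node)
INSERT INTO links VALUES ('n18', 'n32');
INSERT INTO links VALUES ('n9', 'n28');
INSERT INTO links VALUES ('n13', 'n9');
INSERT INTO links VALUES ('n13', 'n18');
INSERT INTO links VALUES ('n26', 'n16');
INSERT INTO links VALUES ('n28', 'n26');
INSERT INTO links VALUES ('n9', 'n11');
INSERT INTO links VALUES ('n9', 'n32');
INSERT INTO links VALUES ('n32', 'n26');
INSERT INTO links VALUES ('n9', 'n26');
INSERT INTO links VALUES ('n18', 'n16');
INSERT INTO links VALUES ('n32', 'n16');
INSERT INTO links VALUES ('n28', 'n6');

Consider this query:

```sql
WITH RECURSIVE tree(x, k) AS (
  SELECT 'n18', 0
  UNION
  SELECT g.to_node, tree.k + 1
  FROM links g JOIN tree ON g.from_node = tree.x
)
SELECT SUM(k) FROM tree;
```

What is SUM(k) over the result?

9

Base: (n18, k=0).
Iteration 1: edges from {n18} -> (n16, k=1), (n32, k=1).
Iteration 2: edges from {n16,n32} -> (n16, k=2), (n26, k=2).
Iteration 3: edges from {n16,n26} -> (n16, k=3).
Iteration 4: no outgoing edges from {n16}; recursion stops.
SUM(k) = 0 + 1 + 1 + 2 + 2 + 3 = 9.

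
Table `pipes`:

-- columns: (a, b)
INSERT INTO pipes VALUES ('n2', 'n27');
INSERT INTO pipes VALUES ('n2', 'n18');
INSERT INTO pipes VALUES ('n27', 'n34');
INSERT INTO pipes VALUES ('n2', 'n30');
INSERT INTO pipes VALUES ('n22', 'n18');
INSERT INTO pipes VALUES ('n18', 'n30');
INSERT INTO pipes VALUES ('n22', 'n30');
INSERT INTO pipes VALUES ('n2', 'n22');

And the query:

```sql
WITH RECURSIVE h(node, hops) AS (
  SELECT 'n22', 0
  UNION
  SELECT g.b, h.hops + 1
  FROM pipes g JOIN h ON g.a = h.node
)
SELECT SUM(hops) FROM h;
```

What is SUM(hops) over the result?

4

Base: (n22, hops=0).
Iteration 1: edges from {n22} -> (n18, hops=1), (n30, hops=1).
Iteration 2: edges from {n18,n30} -> (n30, hops=2).
Iteration 3: no outgoing edges from {n30}; recursion stops.
SUM(hops) = 0 + 1 + 1 + 2 = 4.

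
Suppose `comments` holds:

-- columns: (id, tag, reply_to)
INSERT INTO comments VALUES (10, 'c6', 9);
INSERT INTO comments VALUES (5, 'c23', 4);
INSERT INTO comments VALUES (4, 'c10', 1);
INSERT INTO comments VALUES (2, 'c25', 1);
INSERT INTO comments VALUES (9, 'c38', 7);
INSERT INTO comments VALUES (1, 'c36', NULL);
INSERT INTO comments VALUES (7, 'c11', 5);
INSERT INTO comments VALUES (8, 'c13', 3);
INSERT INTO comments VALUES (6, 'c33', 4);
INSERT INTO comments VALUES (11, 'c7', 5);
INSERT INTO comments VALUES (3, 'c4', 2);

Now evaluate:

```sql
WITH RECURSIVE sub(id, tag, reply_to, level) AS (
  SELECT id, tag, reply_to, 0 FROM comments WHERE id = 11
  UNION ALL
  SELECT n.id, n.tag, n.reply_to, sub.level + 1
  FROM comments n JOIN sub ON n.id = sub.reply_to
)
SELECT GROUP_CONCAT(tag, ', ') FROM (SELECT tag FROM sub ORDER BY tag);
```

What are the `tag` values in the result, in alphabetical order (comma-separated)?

c10, c23, c36, c7

Base: id=11 (c7), reply_to=5, level 0.
Iteration 1: join on id=5 -> c23 (id 5, reply_to=4, level 1).
Iteration 2: join on id=4 -> c10 (id 4, reply_to=1, level 2).
Iteration 3: join on id=1 -> c36 (id 1, reply_to=NULL, level 3).
Iteration 4: reply_to is NULL; no match; recursion stops.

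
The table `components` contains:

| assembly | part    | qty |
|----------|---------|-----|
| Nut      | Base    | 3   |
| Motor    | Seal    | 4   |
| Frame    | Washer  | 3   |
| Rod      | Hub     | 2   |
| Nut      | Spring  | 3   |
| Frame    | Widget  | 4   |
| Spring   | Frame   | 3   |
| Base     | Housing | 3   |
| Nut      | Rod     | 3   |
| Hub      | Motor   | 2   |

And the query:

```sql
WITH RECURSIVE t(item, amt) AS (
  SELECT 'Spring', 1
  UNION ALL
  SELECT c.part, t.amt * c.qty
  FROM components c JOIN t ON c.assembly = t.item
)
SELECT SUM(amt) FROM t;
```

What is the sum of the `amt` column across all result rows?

Base: (Spring, amt=1).
Iteration 1: components of {Spring} -> Frame = 1*3 = 3.
Iteration 2: components of {Frame} -> Washer = 3*3 = 9, Widget = 3*4 = 12.
Iteration 3: no further components; recursion stops.
SUM(amt) = 1 + 3 + 12 + 9 = 25.

25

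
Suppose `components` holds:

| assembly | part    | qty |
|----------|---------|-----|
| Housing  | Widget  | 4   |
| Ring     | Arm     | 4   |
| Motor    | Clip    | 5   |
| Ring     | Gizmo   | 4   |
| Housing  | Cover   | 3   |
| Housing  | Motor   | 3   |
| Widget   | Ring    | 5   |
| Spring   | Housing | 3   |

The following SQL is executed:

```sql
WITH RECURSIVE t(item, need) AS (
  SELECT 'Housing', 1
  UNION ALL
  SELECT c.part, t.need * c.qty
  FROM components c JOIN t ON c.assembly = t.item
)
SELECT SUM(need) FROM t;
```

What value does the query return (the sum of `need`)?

206

Base: (Housing, need=1).
Iteration 1: components of {Housing} -> Cover = 1*3 = 3, Motor = 1*3 = 3, Widget = 1*4 = 4.
Iteration 2: components of {Cover,Motor,Widget} -> Clip = 3*5 = 15, Ring = 4*5 = 20.
Iteration 3: components of {Clip,Ring} -> Arm = 20*4 = 80, Gizmo = 20*4 = 80.
Iteration 4: no further components; recursion stops.
SUM(need) = 1 + 4 + 3 + 3 + 20 + 15 + 80 + 80 = 206.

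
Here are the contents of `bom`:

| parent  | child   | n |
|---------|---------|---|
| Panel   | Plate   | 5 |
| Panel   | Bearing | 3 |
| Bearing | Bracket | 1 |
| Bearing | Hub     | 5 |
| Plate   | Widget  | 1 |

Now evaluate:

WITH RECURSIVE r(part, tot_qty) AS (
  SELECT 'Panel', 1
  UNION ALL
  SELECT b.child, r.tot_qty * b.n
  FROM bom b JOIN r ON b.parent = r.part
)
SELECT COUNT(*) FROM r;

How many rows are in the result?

Base: (Panel, tot_qty=1).
Iteration 1: components of {Panel} -> Bearing = 1*3 = 3, Plate = 1*5 = 5.
Iteration 2: components of {Bearing,Plate} -> Bracket = 3*1 = 3, Hub = 3*5 = 15, Widget = 5*1 = 5.
Iteration 3: no further components; recursion stops.
Total rows emitted: 6.

6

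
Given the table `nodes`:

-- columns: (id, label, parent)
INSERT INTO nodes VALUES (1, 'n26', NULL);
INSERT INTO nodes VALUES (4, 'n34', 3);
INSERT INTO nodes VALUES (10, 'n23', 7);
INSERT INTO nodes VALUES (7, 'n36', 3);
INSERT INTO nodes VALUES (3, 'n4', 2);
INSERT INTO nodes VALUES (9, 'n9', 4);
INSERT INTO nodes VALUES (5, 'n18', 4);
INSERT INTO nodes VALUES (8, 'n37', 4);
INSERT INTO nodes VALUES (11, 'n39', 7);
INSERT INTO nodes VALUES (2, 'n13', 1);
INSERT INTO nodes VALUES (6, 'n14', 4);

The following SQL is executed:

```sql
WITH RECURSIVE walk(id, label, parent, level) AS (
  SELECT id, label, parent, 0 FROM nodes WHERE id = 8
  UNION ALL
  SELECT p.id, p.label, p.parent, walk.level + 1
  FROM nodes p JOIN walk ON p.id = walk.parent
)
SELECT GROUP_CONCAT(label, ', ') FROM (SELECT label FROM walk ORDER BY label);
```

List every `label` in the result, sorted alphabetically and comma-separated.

n13, n26, n34, n37, n4

Base: id=8 (n37), parent=4, level 0.
Iteration 1: join on id=4 -> n34 (id 4, parent=3, level 1).
Iteration 2: join on id=3 -> n4 (id 3, parent=2, level 2).
Iteration 3: join on id=2 -> n13 (id 2, parent=1, level 3).
Iteration 4: join on id=1 -> n26 (id 1, parent=NULL, level 4).
Iteration 5: parent is NULL; no match; recursion stops.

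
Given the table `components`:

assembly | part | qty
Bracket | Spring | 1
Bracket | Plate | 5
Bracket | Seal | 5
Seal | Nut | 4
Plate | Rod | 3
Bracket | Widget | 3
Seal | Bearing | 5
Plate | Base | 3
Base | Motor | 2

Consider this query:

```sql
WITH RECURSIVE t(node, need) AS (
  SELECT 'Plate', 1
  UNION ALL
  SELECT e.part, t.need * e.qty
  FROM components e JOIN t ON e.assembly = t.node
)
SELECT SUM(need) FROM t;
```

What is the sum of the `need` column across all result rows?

Base: (Plate, need=1).
Iteration 1: components of {Plate} -> Base = 1*3 = 3, Rod = 1*3 = 3.
Iteration 2: components of {Base,Rod} -> Motor = 3*2 = 6.
Iteration 3: no further components; recursion stops.
SUM(need) = 1 + 3 + 3 + 6 = 13.

13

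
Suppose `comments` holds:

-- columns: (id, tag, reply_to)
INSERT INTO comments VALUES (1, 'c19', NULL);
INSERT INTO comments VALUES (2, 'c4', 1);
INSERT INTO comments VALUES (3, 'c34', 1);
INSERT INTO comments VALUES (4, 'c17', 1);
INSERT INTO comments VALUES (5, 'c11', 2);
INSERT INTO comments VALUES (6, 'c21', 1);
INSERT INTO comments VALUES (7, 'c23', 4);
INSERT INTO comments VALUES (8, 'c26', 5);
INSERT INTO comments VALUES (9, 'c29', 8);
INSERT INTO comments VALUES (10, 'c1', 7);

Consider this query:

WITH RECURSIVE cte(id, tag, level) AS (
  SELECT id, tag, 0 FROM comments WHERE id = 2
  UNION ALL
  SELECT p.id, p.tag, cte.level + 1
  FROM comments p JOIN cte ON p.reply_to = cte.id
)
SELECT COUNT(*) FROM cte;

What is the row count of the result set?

Base: id=2 (c4) at level 0.
Iteration 1: rows with reply_to in {2} -> c11 (id 5, level 1).
Iteration 2: rows with reply_to in {5} -> c26 (id 8, level 2).
Iteration 3: rows with reply_to in {8} -> c29 (id 9, level 3).
Iteration 4: no rows with reply_to in {9}; recursion stops.
Total rows emitted: 4.

4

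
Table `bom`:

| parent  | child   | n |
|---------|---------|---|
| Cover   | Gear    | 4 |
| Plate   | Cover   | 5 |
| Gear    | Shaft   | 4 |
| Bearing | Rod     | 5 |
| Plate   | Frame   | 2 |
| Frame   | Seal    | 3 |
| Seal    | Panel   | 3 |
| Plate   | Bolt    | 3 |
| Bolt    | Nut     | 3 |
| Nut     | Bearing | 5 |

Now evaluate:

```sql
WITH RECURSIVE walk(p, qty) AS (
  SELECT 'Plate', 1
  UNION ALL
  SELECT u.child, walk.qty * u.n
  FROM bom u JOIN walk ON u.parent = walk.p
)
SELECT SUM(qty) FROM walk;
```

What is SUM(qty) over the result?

Base: (Plate, qty=1).
Iteration 1: components of {Plate} -> Bolt = 1*3 = 3, Cover = 1*5 = 5, Frame = 1*2 = 2.
Iteration 2: components of {Bolt,Cover,Frame} -> Gear = 5*4 = 20, Nut = 3*3 = 9, Seal = 2*3 = 6.
Iteration 3: components of {Gear,Nut,Seal} -> Bearing = 9*5 = 45, Panel = 6*3 = 18, Shaft = 20*4 = 80.
Iteration 4: components of {Bearing,Panel,Shaft} -> Rod = 45*5 = 225.
Iteration 5: no further components; recursion stops.
SUM(qty) = 1 + 2 + 5 + 3 + 6 + 20 + 9 + 18 + 80 + 45 + 225 = 414.

414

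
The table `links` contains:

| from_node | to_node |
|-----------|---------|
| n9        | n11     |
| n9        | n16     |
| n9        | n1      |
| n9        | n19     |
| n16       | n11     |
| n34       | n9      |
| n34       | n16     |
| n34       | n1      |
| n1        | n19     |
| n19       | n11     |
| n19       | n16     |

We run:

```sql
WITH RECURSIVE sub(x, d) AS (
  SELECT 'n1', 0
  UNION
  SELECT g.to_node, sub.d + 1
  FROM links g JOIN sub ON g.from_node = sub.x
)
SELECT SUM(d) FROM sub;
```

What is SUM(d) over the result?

Base: (n1, d=0).
Iteration 1: edges from {n1} -> (n19, d=1).
Iteration 2: edges from {n19} -> (n11, d=2), (n16, d=2).
Iteration 3: edges from {n11,n16} -> (n11, d=3).
Iteration 4: no outgoing edges from {n11}; recursion stops.
SUM(d) = 0 + 1 + 2 + 2 + 3 = 8.

8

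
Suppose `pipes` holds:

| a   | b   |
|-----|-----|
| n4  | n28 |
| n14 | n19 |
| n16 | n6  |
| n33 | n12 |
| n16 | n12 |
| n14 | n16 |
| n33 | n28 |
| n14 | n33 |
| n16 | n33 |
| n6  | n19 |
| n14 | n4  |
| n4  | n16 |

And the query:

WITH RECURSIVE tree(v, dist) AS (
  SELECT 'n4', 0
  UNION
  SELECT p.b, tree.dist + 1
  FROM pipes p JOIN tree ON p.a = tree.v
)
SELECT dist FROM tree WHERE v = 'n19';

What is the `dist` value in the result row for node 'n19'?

3

Base: (n4, dist=0).
Iteration 1: edges from {n4} -> (n16, dist=1), (n28, dist=1).
Iteration 2: edges from {n16,n28} -> (n12, dist=2), (n33, dist=2), (n6, dist=2).
Iteration 3: edges from {n12,n33,n6} -> (n12, dist=3), (n19, dist=3), (n28, dist=3).
Iteration 4: no outgoing edges from {n12,n19,n28}; recursion stops.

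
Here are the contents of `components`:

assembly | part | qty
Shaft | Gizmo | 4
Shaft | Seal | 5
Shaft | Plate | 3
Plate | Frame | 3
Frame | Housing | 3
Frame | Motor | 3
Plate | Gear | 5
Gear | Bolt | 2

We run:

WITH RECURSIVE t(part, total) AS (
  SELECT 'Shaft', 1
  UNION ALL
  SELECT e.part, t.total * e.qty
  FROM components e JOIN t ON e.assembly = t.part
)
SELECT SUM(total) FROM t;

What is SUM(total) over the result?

121

Base: (Shaft, total=1).
Iteration 1: components of {Shaft} -> Gizmo = 1*4 = 4, Plate = 1*3 = 3, Seal = 1*5 = 5.
Iteration 2: components of {Gizmo,Plate,Seal} -> Frame = 3*3 = 9, Gear = 3*5 = 15.
Iteration 3: components of {Frame,Gear} -> Bolt = 15*2 = 30, Housing = 9*3 = 27, Motor = 9*3 = 27.
Iteration 4: no further components; recursion stops.
SUM(total) = 1 + 4 + 5 + 3 + 9 + 15 + 27 + 27 + 30 = 121.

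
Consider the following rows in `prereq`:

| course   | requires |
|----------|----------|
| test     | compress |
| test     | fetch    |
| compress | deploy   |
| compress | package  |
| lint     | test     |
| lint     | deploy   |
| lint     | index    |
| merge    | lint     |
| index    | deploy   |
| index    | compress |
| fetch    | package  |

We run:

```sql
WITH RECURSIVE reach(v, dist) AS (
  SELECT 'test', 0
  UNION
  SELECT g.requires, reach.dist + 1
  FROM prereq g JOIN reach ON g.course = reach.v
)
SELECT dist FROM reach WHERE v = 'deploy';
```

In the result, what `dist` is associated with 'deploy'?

2

Base: (test, dist=0).
Iteration 1: edges from {test} -> (compress, dist=1), (fetch, dist=1).
Iteration 2: edges from {compress,fetch} -> (deploy, dist=2), (package, dist=2). [UNION drops 1 duplicate row(s)]
Iteration 3: no outgoing edges from {deploy,package}; recursion stops.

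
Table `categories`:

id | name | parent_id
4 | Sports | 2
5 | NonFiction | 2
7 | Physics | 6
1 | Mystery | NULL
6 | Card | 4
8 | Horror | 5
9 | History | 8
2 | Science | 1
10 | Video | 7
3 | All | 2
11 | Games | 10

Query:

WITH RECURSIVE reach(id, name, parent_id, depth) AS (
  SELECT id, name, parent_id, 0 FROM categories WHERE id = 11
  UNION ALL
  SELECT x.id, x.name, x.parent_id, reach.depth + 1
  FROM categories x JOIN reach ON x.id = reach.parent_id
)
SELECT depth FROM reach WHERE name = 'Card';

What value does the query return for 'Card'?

3

Base: id=11 (Games), parent_id=10, depth 0.
Iteration 1: join on id=10 -> Video (id 10, parent_id=7, depth 1).
Iteration 2: join on id=7 -> Physics (id 7, parent_id=6, depth 2).
Iteration 3: join on id=6 -> Card (id 6, parent_id=4, depth 3).
Iteration 4: join on id=4 -> Sports (id 4, parent_id=2, depth 4).
Iteration 5: join on id=2 -> Science (id 2, parent_id=1, depth 5).
Iteration 6: join on id=1 -> Mystery (id 1, parent_id=NULL, depth 6).
Iteration 7: parent_id is NULL; no match; recursion stops.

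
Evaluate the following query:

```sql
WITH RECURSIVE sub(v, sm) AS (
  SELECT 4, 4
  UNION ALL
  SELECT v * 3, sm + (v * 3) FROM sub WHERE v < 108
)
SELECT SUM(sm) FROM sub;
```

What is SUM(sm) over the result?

232

Base: v=4, sm=4.
Iteration 1: 4 < 108 holds -> v = 4 * 3 = 12, sm = 4 + 12 = 16.
Iteration 2: 12 < 108 holds -> v = 12 * 3 = 36, sm = 16 + 36 = 52.
Iteration 3: 36 < 108 holds -> v = 36 * 3 = 108, sm = 52 + 108 = 160.
Iteration 4: 108 < 108 fails; recursion stops.
SUM(sm) = 4 + 16 + 52 + 160 = 232.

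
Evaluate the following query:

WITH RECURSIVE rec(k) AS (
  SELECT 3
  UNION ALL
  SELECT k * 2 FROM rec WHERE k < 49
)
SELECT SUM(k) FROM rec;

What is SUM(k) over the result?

189

Base: k=3.
Iteration 1: 3 < 49 holds -> k = 3 * 2 = 6.
Iteration 2: 6 < 49 holds -> k = 6 * 2 = 12.
Iteration 3: 12 < 49 holds -> k = 12 * 2 = 24.
Iteration 4: 24 < 49 holds -> k = 24 * 2 = 48.
Iteration 5: 48 < 49 holds -> k = 48 * 2 = 96.
Iteration 6: 96 < 49 fails; recursion stops.
SUM(k) = 3 + 6 + 12 + 24 + 48 + 96 = 189.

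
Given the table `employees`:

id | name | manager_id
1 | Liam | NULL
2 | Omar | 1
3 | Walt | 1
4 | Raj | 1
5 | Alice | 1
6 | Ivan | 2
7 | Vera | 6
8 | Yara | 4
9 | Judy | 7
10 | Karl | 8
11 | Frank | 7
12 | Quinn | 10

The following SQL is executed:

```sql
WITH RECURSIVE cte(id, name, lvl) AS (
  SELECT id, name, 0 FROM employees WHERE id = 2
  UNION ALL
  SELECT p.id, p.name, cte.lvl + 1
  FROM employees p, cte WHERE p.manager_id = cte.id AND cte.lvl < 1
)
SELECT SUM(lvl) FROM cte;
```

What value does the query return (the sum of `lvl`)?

1

Base: id=2 (Omar) at lvl 0.
Iteration 1: rows with manager_id in {2} -> Ivan (id 6, lvl 1).
Iteration 2: lvl < 1 fails for all current rows; recursion stops.
SUM(lvl) = 0 + 1 = 1.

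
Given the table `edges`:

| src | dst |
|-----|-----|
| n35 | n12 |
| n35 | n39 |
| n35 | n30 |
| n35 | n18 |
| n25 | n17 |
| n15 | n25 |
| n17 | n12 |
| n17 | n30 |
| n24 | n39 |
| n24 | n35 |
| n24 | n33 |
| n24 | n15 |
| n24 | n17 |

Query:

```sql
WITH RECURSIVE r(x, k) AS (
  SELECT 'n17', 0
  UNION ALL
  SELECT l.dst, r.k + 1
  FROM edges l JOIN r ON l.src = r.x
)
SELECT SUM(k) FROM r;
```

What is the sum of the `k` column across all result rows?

Base: (n17, k=0).
Iteration 1: edges from {n17} -> (n12, k=1), (n30, k=1).
Iteration 2: no outgoing edges from {n12,n30}; recursion stops.
SUM(k) = 0 + 1 + 1 = 2.

2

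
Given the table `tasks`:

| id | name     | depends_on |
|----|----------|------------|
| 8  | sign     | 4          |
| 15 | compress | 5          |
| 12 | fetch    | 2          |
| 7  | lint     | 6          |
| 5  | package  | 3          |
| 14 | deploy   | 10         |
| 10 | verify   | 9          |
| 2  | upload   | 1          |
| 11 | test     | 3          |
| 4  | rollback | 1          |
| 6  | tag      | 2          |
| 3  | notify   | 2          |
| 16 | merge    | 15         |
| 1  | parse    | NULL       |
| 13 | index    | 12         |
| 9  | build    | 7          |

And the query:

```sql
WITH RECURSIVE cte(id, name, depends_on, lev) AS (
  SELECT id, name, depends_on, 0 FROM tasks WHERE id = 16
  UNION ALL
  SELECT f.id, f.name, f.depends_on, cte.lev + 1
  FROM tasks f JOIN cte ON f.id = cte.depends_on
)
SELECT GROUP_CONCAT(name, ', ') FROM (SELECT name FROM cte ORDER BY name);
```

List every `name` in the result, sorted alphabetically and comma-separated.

compress, merge, notify, package, parse, upload

Base: id=16 (merge), depends_on=15, lev 0.
Iteration 1: join on id=15 -> compress (id 15, depends_on=5, lev 1).
Iteration 2: join on id=5 -> package (id 5, depends_on=3, lev 2).
Iteration 3: join on id=3 -> notify (id 3, depends_on=2, lev 3).
Iteration 4: join on id=2 -> upload (id 2, depends_on=1, lev 4).
Iteration 5: join on id=1 -> parse (id 1, depends_on=NULL, lev 5).
Iteration 6: depends_on is NULL; no match; recursion stops.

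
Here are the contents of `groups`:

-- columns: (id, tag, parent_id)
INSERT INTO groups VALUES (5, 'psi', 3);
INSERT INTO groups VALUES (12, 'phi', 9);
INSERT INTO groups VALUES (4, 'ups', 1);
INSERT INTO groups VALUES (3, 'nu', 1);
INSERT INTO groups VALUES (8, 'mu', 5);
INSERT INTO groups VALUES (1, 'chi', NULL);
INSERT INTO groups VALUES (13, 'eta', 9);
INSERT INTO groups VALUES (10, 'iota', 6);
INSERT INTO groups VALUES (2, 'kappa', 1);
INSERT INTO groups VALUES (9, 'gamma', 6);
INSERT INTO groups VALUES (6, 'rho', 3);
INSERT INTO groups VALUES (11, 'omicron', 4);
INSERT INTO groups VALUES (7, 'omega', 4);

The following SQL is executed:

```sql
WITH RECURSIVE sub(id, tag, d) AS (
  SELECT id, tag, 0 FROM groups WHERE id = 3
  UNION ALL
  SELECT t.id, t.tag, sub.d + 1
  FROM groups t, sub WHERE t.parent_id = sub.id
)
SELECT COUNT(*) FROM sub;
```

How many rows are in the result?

Base: id=3 (nu) at d 0.
Iteration 1: rows with parent_id in {3} -> psi (id 5, d 1), rho (id 6, d 1).
Iteration 2: rows with parent_id in {5,6} -> mu (id 8, d 2), gamma (id 9, d 2), iota (id 10, d 2).
Iteration 3: rows with parent_id in {8,9,10} -> phi (id 12, d 3), eta (id 13, d 3).
Iteration 4: no rows with parent_id in {12,13}; recursion stops.
Total rows emitted: 8.

8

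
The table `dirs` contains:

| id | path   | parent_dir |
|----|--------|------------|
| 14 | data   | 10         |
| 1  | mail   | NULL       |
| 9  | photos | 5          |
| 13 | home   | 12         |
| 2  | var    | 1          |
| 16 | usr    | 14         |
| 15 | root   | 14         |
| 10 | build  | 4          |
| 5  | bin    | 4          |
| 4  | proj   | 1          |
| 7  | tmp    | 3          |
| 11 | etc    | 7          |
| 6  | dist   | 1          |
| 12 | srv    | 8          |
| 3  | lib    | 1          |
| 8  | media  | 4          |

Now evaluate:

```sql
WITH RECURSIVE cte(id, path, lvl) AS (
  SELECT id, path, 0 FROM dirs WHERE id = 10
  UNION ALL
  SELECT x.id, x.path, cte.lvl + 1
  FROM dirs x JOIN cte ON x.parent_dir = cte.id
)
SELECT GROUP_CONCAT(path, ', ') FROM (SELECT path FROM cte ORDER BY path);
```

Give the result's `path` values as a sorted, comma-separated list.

build, data, root, usr

Base: id=10 (build) at lvl 0.
Iteration 1: rows with parent_dir in {10} -> data (id 14, lvl 1).
Iteration 2: rows with parent_dir in {14} -> root (id 15, lvl 2), usr (id 16, lvl 2).
Iteration 3: no rows with parent_dir in {15,16}; recursion stops.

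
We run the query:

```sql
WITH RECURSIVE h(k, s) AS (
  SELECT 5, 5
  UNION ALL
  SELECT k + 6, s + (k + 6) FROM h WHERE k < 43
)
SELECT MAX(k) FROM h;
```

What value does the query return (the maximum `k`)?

Base: k=5, s=5.
Iteration 1: 5 < 43 holds -> k = 5 + 6 = 11, s = 5 + 11 = 16.
Iteration 2: 11 < 43 holds -> k = 11 + 6 = 17, s = 16 + 17 = 33.
Iteration 3: 17 < 43 holds -> k = 17 + 6 = 23, s = 33 + 23 = 56.
Iteration 4: 23 < 43 holds -> k = 23 + 6 = 29, s = 56 + 29 = 85.
Iteration 5: 29 < 43 holds -> k = 29 + 6 = 35, s = 85 + 35 = 120.
Iteration 6: 35 < 43 holds -> k = 35 + 6 = 41, s = 120 + 41 = 161.
Iteration 7: 41 < 43 holds -> k = 41 + 6 = 47, s = 161 + 47 = 208.
Iteration 8: 47 < 43 fails; recursion stops.
k values: 5, 11, 17, 23, 29, 35, 41, 47; the maximum is 47.

47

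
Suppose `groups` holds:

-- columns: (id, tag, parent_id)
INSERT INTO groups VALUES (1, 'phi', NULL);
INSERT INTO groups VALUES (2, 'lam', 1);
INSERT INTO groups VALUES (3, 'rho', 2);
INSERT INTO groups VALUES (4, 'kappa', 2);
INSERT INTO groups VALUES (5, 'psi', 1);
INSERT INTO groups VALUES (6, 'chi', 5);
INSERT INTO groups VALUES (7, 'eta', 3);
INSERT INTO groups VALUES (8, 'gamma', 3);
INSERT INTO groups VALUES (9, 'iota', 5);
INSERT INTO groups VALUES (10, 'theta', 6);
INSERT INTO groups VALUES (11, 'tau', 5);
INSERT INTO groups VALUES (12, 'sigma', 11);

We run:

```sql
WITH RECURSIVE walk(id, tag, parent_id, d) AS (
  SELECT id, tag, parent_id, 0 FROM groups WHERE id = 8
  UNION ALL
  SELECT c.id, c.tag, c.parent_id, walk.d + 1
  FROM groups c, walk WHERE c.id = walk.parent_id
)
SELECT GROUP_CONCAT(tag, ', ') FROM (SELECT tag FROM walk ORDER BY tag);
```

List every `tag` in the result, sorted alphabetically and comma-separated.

Base: id=8 (gamma), parent_id=3, d 0.
Iteration 1: join on id=3 -> rho (id 3, parent_id=2, d 1).
Iteration 2: join on id=2 -> lam (id 2, parent_id=1, d 2).
Iteration 3: join on id=1 -> phi (id 1, parent_id=NULL, d 3).
Iteration 4: parent_id is NULL; no match; recursion stops.

gamma, lam, phi, rho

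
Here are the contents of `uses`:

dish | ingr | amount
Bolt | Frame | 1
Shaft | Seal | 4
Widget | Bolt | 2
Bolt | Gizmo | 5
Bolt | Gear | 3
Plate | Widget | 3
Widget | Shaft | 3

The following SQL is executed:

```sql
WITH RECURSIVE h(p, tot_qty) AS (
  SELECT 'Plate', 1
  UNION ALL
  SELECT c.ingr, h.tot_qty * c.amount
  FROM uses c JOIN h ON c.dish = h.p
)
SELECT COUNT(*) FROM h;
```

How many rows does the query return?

8

Base: (Plate, tot_qty=1).
Iteration 1: components of {Plate} -> Widget = 1*3 = 3.
Iteration 2: components of {Widget} -> Bolt = 3*2 = 6, Shaft = 3*3 = 9.
Iteration 3: components of {Bolt,Shaft} -> Frame = 6*1 = 6, Gear = 6*3 = 18, Gizmo = 6*5 = 30, Seal = 9*4 = 36.
Iteration 4: no further components; recursion stops.
Total rows emitted: 8.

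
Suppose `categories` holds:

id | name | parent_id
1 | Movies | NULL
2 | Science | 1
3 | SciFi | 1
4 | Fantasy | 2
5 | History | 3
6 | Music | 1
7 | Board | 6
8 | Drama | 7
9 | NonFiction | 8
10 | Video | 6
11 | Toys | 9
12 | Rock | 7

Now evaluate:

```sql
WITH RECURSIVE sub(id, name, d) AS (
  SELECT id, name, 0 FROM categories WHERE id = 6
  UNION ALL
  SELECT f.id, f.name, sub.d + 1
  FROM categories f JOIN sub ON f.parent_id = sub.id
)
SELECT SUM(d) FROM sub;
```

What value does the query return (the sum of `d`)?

13

Base: id=6 (Music) at d 0.
Iteration 1: rows with parent_id in {6} -> Board (id 7, d 1), Video (id 10, d 1).
Iteration 2: rows with parent_id in {7,10} -> Drama (id 8, d 2), Rock (id 12, d 2).
Iteration 3: rows with parent_id in {8,12} -> NonFiction (id 9, d 3).
Iteration 4: rows with parent_id in {9} -> Toys (id 11, d 4).
Iteration 5: no rows with parent_id in {11}; recursion stops.
SUM(d) = 0 + 1 + 1 + 2 + 2 + 3 + 4 = 13.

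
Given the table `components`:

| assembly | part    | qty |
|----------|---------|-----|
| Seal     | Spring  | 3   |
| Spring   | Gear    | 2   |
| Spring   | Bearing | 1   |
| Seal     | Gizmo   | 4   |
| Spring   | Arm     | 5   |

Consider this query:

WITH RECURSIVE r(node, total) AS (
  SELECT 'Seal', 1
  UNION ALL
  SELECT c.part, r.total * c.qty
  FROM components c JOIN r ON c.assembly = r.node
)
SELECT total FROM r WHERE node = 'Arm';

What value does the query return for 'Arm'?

15

Base: (Seal, total=1).
Iteration 1: components of {Seal} -> Gizmo = 1*4 = 4, Spring = 1*3 = 3.
Iteration 2: components of {Gizmo,Spring} -> Arm = 3*5 = 15, Bearing = 3*1 = 3, Gear = 3*2 = 6.
Iteration 3: no further components; recursion stops.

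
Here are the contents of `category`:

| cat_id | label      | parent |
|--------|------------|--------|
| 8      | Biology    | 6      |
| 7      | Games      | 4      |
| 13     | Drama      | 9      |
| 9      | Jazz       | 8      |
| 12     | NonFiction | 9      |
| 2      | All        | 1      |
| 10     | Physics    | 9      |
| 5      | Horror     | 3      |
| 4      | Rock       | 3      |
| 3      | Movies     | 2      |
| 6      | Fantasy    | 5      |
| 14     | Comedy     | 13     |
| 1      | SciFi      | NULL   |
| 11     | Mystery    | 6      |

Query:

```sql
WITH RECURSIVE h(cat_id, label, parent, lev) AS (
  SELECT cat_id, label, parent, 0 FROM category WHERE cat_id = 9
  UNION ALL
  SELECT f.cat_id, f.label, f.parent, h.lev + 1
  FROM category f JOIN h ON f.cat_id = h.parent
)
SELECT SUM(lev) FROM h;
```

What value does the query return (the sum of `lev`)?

Base: cat_id=9 (Jazz), parent=8, lev 0.
Iteration 1: join on cat_id=8 -> Biology (id 8, parent=6, lev 1).
Iteration 2: join on cat_id=6 -> Fantasy (id 6, parent=5, lev 2).
Iteration 3: join on cat_id=5 -> Horror (id 5, parent=3, lev 3).
Iteration 4: join on cat_id=3 -> Movies (id 3, parent=2, lev 4).
Iteration 5: join on cat_id=2 -> All (id 2, parent=1, lev 5).
Iteration 6: join on cat_id=1 -> SciFi (id 1, parent=NULL, lev 6).
Iteration 7: parent is NULL; no match; recursion stops.
SUM(lev) = 0 + 1 + 2 + 3 + 4 + 5 + 6 = 21.

21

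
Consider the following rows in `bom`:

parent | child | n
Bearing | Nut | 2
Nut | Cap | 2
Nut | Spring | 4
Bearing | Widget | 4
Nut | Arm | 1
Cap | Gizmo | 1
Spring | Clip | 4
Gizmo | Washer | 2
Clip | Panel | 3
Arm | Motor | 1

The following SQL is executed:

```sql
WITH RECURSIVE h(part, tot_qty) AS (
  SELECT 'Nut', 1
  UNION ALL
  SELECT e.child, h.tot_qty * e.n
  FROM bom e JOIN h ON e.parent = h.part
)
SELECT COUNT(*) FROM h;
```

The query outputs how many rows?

9

Base: (Nut, tot_qty=1).
Iteration 1: components of {Nut} -> Arm = 1*1 = 1, Cap = 1*2 = 2, Spring = 1*4 = 4.
Iteration 2: components of {Arm,Cap,Spring} -> Clip = 4*4 = 16, Gizmo = 2*1 = 2, Motor = 1*1 = 1.
Iteration 3: components of {Clip,Gizmo,Motor} -> Panel = 16*3 = 48, Washer = 2*2 = 4.
Iteration 4: no further components; recursion stops.
Total rows emitted: 9.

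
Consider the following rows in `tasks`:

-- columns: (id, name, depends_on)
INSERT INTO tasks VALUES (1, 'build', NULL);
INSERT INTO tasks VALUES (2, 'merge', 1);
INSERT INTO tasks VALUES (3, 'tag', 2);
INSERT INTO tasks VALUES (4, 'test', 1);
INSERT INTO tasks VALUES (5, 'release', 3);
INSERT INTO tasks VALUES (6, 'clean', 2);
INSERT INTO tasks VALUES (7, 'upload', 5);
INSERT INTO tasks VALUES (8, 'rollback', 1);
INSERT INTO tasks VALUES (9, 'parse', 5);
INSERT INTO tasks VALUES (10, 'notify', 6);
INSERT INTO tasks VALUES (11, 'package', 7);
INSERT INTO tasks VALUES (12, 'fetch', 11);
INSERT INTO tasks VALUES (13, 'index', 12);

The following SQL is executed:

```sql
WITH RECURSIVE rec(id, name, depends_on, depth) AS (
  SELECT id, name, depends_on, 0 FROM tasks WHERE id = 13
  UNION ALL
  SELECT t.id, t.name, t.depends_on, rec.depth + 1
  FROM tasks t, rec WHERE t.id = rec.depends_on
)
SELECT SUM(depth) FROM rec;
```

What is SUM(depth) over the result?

28

Base: id=13 (index), depends_on=12, depth 0.
Iteration 1: join on id=12 -> fetch (id 12, depends_on=11, depth 1).
Iteration 2: join on id=11 -> package (id 11, depends_on=7, depth 2).
Iteration 3: join on id=7 -> upload (id 7, depends_on=5, depth 3).
Iteration 4: join on id=5 -> release (id 5, depends_on=3, depth 4).
Iteration 5: join on id=3 -> tag (id 3, depends_on=2, depth 5).
Iteration 6: join on id=2 -> merge (id 2, depends_on=1, depth 6).
Iteration 7: join on id=1 -> build (id 1, depends_on=NULL, depth 7).
Iteration 8: depends_on is NULL; no match; recursion stops.
SUM(depth) = 0 + 1 + 2 + 3 + 4 + 5 + 6 + 7 = 28.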